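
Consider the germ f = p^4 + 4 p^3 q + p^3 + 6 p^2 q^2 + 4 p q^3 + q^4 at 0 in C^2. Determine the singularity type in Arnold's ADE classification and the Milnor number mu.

Type E_6, Milnor number mu = 6.

The Hessian of f at 0 has rank 0. Corank 2; j^3 = p^3 is a perfect cube, so E-series; the 4-jet and mu = 6 give E_6.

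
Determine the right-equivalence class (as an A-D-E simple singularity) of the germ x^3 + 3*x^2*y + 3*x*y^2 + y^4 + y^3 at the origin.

The Hessian of f at 0 has rank 0. Corank 2; j^3 = (x + y)^3 is a perfect cube, so E-series; the 4-jet and mu = 6 give E_6.

E_6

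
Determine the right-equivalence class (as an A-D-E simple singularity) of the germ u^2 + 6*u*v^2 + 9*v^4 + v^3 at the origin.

The Hessian of f at 0 is [[2, 0], [0, 0]] with rank 1, so corank 1. A Groebner basis of the Jacobian ideal J(f) in C{u,v} is {v^2, u}; counting standard monomials gives mu = 2. Corank 1: A-series; mu = 2 gives A_2.

A_2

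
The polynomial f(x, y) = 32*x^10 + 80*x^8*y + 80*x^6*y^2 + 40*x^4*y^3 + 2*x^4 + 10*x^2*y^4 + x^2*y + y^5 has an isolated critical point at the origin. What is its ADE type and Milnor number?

Type D_6, Milnor number mu = 6.

The Hessian of f at 0 is [[0, 0], [0, 0]] with rank 0, so corank 2. A Groebner basis of the Jacobian ideal J(f) in C{x,y} is {x^2/5 + y^4, x^3, x*y}; counting standard monomials gives mu = 6. Corank 2; j^3 = x^2*y has shape L^2 M (L != M), so D-series; mu = 6 gives D_6.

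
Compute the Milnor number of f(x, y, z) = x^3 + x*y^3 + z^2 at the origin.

7

The Hessian of f at 0 is [[0, 0, 0], [0, 0, 0], [0, 0, 2]] with rank 1, so corank 2. A Groebner basis of the Jacobian ideal J(f) in C{x,y,z} is {x^3, x*y^2, 3*x^2 + y^3, z}; counting standard monomials gives mu = 7. Corank 2; j^3 = x^3 is a perfect cube, so E-series; the 4-jet and mu = 7 give E_7.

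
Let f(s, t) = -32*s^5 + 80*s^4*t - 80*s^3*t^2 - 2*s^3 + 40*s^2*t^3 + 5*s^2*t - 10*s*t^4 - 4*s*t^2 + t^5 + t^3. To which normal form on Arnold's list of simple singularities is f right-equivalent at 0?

The Hessian of f at 0 is [[0, 0], [0, 0]] with rank 0, so corank 2. A Groebner basis of the Jacobian ideal J(f) in C{s,t} is {-s*t/10 + t^4 + t^2/10, s*t^2 - t^3, s^2 - 3*s*t/2 + t^2/2}; counting standard monomials gives mu = 6. Corank 2; j^3 = -(s - t)^2*(2*s - t) has shape L^2 M (L != M), so D-series; mu = 6 gives D_6.

D6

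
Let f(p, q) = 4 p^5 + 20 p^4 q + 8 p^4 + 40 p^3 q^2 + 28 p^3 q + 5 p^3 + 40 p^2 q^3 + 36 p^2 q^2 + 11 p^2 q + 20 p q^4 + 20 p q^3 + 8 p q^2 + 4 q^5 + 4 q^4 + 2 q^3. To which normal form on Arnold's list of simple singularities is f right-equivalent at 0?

The Hessian of f at 0 has rank 0. Corank 2; j^3 = (p + q)*(5*p^2 + 6*p*q + 2*q^2) splits into three distinct lines over C (the quadratic factor has nonzero discriminant), so D_4.

D_{4}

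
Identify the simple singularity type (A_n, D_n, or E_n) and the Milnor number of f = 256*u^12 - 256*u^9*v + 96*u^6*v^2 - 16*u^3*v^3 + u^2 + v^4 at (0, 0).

Type A_{3}, Milnor number mu = 3.

The Hessian of f at 0 has rank 1. Corank 1: A-series; mu = 3 gives A_3.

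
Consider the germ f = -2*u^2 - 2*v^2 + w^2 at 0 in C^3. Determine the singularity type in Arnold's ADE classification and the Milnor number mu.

Type A1, Milnor number mu = 1.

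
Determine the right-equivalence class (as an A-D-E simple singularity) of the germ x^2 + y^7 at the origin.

A6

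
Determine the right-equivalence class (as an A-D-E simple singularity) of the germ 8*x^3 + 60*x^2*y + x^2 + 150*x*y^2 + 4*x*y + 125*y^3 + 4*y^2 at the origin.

A_{2}

The Hessian of f at 0 has rank 1. Corank 1: A-series; mu = 2 gives A_2.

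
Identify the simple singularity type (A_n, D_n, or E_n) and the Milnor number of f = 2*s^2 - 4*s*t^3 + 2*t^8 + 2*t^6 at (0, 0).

The Hessian of f at 0 is [[4, 0], [0, 0]] with rank 1, so corank 1. A Groebner basis of the Jacobian ideal J(f) in C{s,t} is {s^3, s^2*t, -s + t^3}; counting standard monomials gives mu = 7. Corank 1: A-series; mu = 7 gives A_7.

Type A_{7}, Milnor number mu = 7.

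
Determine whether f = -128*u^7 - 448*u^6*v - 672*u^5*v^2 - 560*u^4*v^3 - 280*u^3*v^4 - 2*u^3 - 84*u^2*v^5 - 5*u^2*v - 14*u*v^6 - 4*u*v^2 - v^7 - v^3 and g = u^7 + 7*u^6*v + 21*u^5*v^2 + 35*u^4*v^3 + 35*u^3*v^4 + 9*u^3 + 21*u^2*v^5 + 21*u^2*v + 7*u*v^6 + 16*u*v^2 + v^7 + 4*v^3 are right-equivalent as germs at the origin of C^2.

The Hessian of f at 0 has rank 0. Corank 2; j^3 = -(u + v)^2*(2*u + v) has shape L^2 M (L != M), so D-series; mu = 8 gives D_8. The Hessian of g at 0 has rank 0. Corank 2; j^3 = (u + v)*(3*u + 2*v)^2 has shape L^2 M (L != M), so D-series; mu = 8 gives D_8. Both have type D_8, hence right-equivalent.

Yes.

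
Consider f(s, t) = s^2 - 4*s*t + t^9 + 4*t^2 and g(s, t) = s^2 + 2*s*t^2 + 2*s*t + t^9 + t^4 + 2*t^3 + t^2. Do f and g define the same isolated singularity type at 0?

Yes.

The Hessian of f at 0 has rank 1. Corank 1: A-series; mu = 8 gives A_8. The Hessian of g at 0 has rank 1. Corank 1: A-series; mu = 8 gives A_8. Both have type A_8, hence right-equivalent.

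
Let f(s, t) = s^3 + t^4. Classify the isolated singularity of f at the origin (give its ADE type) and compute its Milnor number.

Type E_6, Milnor number mu = 6.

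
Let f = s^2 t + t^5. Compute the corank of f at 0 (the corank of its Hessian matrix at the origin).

Hessian at 0 has rank 0.

2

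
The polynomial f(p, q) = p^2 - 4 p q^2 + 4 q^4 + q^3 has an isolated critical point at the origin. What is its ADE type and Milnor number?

Type A2, Milnor number mu = 2.

The Hessian of f at 0 is [[2, 0], [0, 0]] with rank 1, so corank 1. A Groebner basis of the Jacobian ideal J(f) in C{p,q} is {q^2, p}; counting standard monomials gives mu = 2. Corank 1: A-series; mu = 2 gives A_2.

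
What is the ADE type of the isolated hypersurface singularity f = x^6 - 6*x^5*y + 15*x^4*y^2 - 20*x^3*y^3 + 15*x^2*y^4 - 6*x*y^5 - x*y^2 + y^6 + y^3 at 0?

The Hessian of f at 0 is [[0, 0], [0, 0]] with rank 0, so corank 2. A Groebner basis of the Jacobian ideal J(f) in C{x,y} is {x^5 - y^2/6, y^3, x*y - y^2}; counting standard monomials gives mu = 7. Corank 2; j^3 = -y^2*(x - y) has shape L^2 M (L != M), so D-series; mu = 7 gives D_7.

D_{7}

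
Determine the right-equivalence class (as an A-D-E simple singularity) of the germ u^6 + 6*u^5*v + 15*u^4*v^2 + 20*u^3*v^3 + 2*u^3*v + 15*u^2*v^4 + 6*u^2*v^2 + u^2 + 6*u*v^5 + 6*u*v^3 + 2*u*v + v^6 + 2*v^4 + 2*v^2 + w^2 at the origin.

A1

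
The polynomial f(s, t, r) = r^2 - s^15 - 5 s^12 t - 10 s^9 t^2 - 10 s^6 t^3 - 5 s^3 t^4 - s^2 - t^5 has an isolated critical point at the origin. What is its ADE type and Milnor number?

The Hessian of f at 0 is [[-2, 0, 0], [0, 0, 0], [0, 0, 2]] with rank 2, so corank 1. A Groebner basis of the Jacobian ideal J(f) in C{s,t,r} is {t^4, s, r}; counting standard monomials gives mu = 4. Corank 1: A-series; mu = 4 gives A_4.

Type A4, Milnor number mu = 4.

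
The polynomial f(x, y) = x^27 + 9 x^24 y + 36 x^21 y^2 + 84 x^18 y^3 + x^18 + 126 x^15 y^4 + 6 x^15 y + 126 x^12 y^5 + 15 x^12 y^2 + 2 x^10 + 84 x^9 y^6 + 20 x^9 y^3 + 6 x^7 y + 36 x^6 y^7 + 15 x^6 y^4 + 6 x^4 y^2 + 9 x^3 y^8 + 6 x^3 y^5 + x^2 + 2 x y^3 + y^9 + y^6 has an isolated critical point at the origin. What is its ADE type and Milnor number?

Type A_{8}, Milnor number mu = 8.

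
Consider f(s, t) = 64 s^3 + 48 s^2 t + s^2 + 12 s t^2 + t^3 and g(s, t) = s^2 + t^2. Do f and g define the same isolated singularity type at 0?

The Hessian of f at 0 is [[2, 0], [0, 0]] with rank 1, so corank 1. A Groebner basis of the Jacobian ideal J(f) in C{s,t} is {t^2, s}; counting standard monomials gives mu = 2. Corank 1: A-series; mu = 2 gives A_2. The Hessian of g at 0 is [[2, 0], [0, 2]] with rank 2, so corank 0. A Groebner basis of the Jacobian ideal J(g) in C{s,t} is {s, t}; counting standard monomials gives mu = 1. Corank 0: nondegenerate Morse point, so A_1. f is A_2 but g is A_1, hence not right-equivalent.

No.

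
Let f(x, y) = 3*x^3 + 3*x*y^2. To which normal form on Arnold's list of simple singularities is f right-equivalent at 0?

The Hessian of f at 0 is [[0, 0], [0, 0]] with rank 0, so corank 2. A Groebner basis of the Jacobian ideal J(f) in C{x,y} is {y^3, x^2 + y^2/3, x*y}; counting standard monomials gives mu = 4. Corank 2; j^3 = 3*x*(x^2 + y^2) splits into three distinct lines over C (the quadratic factor has nonzero discriminant), so D_4.

D4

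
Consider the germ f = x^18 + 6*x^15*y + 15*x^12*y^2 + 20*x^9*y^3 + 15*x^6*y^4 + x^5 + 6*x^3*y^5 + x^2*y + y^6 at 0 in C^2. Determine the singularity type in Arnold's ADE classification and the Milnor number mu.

The Hessian of f at 0 is [[0, 0], [0, 0]] with rank 0, so corank 2. A Groebner basis of the Jacobian ideal J(f) in C{x,y} is {x^2/6 + y^5, x^3, x*y}; counting standard monomials gives mu = 7. Corank 2; j^3 = x^2*y has shape L^2 M (L != M), so D-series; mu = 7 gives D_7.

Type D7, Milnor number mu = 7.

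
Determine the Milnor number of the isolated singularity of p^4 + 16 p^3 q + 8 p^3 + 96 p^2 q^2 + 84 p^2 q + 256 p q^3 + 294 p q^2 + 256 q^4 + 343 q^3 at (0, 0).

6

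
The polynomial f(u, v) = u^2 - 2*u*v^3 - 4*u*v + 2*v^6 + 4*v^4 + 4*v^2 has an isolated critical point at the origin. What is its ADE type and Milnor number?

The Hessian of f at 0 has rank 1. Corank 1: A-series; mu = 5 gives A_5.

Type A_{5}, Milnor number mu = 5.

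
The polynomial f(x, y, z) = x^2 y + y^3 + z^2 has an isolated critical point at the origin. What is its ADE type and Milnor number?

Type D_4, Milnor number mu = 4.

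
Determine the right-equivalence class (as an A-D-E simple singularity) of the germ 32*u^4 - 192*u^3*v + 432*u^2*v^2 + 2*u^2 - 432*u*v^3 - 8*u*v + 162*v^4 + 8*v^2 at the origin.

The Hessian of f at 0 is [[4, -8], [-8, 16]] with rank 1, so corank 1. A Groebner basis of the Jacobian ideal J(f) in C{u,v} is {v^3, u - 2*v}; counting standard monomials gives mu = 3. Corank 1: A-series; mu = 3 gives A_3.

A_{3}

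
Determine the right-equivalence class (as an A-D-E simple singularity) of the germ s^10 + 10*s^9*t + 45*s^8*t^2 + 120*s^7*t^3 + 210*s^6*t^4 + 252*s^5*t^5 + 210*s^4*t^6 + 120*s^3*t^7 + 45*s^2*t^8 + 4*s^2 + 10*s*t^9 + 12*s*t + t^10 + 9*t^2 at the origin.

The Hessian of f at 0 is [[8, 12], [12, 18]] with rank 1, so corank 1. A Groebner basis of the Jacobian ideal J(f) in C{s,t} is {t^9, s + 3*t/2}; counting standard monomials gives mu = 9. Corank 1: A-series; mu = 9 gives A_9.

A9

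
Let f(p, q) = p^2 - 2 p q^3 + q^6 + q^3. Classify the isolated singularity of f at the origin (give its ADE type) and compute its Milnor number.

Type A_{2}, Milnor number mu = 2.

The Hessian of f at 0 has rank 1. Corank 1: A-series; mu = 2 gives A_2.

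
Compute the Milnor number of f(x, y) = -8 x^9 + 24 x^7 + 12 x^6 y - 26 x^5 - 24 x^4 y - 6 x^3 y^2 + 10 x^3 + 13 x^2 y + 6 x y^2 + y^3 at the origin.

4

The Hessian of f at 0 has rank 0. Corank 2; j^3 = (2*x + y)*(5*x^2 + 4*x*y + y^2) splits into three distinct lines over C (the quadratic factor has nonzero discriminant), so D_4.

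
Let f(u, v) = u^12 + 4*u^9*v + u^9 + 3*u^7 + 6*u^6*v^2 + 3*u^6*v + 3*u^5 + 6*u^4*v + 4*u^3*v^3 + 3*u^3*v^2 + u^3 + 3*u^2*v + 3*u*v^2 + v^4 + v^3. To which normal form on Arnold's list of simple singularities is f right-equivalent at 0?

E_{6}

The Hessian of f at 0 is [[0, 0], [0, 0]] with rank 0, so corank 2. A Groebner basis of the Jacobian ideal J(f) in C{u,v} is {v^3, u^2 + 2*u*v + v^2}; counting standard monomials gives mu = 6. Corank 2; j^3 = (u + v)^3 is a perfect cube, so E-series; the 4-jet and mu = 6 give E_6.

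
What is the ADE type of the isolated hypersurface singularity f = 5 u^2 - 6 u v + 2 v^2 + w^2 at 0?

A_1

The Hessian of f at 0 has rank 3. Corank 0: nondegenerate Morse point, so A_1.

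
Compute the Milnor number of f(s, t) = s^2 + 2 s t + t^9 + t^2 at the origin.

8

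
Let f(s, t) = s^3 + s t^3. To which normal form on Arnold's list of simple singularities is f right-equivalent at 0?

E_7

The Hessian of f at 0 is [[0, 0], [0, 0]] with rank 0, so corank 2. A Groebner basis of the Jacobian ideal J(f) in C{s,t} is {s^3, s*t^2, 3*s^2 + t^3}; counting standard monomials gives mu = 7. Corank 2; j^3 = s^3 is a perfect cube, so E-series; the 4-jet and mu = 7 give E_7.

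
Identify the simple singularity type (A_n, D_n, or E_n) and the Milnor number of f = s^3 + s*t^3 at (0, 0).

The Hessian of f at 0 has rank 0. Corank 2; j^3 = s^3 is a perfect cube, so E-series; the 4-jet and mu = 7 give E_7.

Type E_7, Milnor number mu = 7.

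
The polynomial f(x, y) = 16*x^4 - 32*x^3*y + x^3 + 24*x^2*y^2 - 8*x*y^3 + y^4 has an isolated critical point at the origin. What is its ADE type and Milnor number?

Type E_{6}, Milnor number mu = 6.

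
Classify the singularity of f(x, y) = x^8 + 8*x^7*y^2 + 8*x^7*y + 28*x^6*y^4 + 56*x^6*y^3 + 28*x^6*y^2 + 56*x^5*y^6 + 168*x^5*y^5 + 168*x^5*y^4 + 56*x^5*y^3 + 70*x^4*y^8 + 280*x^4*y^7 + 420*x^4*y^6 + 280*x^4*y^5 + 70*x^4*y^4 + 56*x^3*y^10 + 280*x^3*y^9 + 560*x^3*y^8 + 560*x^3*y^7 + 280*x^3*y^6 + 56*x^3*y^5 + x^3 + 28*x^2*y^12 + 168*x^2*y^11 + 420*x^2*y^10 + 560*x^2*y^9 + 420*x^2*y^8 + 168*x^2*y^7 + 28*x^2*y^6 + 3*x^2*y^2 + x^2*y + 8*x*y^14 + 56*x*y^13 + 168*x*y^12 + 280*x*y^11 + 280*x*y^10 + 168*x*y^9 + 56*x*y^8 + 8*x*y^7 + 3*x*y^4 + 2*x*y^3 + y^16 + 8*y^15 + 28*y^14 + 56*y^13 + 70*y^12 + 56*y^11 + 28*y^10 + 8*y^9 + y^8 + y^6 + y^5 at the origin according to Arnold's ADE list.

D_9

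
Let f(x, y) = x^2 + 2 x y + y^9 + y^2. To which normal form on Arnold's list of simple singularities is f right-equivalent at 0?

The Hessian of f at 0 is [[2, 2], [2, 2]] with rank 1, so corank 1. A Groebner basis of the Jacobian ideal J(f) in C{x,y} is {y^8, x + y}; counting standard monomials gives mu = 8. Corank 1: A-series; mu = 8 gives A_8.

A_8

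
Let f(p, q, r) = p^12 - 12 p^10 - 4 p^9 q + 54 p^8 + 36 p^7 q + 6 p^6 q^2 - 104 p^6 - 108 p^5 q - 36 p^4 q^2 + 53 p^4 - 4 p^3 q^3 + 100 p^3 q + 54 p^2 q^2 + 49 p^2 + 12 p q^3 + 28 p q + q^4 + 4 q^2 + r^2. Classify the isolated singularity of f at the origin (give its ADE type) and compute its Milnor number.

The Hessian of f at 0 is [[98, 28, 0], [28, 8, 0], [0, 0, 2]] with rank 2, so corank 1. A Groebner basis of the Jacobian ideal J(f) in C{p,q,r} is {q^3, p + 2*q/7, r}; counting standard monomials gives mu = 3. Corank 1: A-series; mu = 3 gives A_3.

Type A_{3}, Milnor number mu = 3.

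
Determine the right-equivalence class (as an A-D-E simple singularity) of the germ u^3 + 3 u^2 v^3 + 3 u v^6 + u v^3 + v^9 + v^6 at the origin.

The Hessian of f at 0 has rank 0. Corank 2; j^3 = u^3 is a perfect cube, so E-series; the 4-jet and mu = 7 give E_7.

E_7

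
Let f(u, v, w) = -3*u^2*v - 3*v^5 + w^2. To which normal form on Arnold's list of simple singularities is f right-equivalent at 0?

D_{6}

The Hessian of f at 0 is [[0, 0, 0], [0, 0, 0], [0, 0, 2]] with rank 1, so corank 2. A Groebner basis of the Jacobian ideal J(f) in C{u,v,w} is {u^2/5 + v^4, u^3, u*v, w}; counting standard monomials gives mu = 6. Corank 2; j^3 = -3*u^2*v has shape L^2 M (L != M), so D-series; mu = 6 gives D_6.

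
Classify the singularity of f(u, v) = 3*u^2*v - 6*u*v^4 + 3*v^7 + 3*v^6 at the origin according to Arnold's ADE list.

D_{7}

The Hessian of f at 0 is [[0, 0], [0, 0]] with rank 0, so corank 2. A Groebner basis of the Jacobian ideal J(f) in C{u,v} is {-u*v + v^4, u^3, u^2*v, u^2/6 + u*v^2}; counting standard monomials gives mu = 7. Corank 2; j^3 = 3*u^2*v has shape L^2 M (L != M), so D-series; mu = 7 gives D_7.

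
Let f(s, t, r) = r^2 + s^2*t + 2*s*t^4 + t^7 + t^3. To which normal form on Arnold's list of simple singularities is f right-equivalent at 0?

The Hessian of f at 0 has rank 1. Corank 2; j^3 = t*(s^2 + t^2) splits into three distinct lines over C (the quadratic factor has nonzero discriminant), so D_4.

D_4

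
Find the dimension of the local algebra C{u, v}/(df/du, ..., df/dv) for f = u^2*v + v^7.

The Hessian of f at 0 has rank 0. Corank 2; j^3 = u^2*v has shape L^2 M (L != M), so D-series; mu = 8 gives D_8.

8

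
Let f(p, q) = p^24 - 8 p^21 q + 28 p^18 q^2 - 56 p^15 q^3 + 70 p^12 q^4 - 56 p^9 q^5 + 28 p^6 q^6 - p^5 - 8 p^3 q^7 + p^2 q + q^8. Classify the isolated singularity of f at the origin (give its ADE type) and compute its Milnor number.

Type D_9, Milnor number mu = 9.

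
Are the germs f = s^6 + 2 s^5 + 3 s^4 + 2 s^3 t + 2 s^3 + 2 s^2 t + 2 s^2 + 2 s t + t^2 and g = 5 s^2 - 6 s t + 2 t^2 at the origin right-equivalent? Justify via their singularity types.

Yes.

The Hessian of f at 0 has rank 2. Corank 0: nondegenerate Morse point, so A_1. The Hessian of g at 0 has rank 2. Corank 0: nondegenerate Morse point, so A_1. Both have type A_1, hence right-equivalent.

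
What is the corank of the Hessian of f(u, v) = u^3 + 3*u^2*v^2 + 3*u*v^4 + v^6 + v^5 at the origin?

Hessian at 0 has rank 0.

2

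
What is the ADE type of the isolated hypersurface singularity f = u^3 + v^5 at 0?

E_{8}

The Hessian of f at 0 is [[0, 0], [0, 0]] with rank 0, so corank 2. A Groebner basis of the Jacobian ideal J(f) in C{u,v} is {v^4, u^2}; counting standard monomials gives mu = 8. Corank 2; j^3 = u^3 is a perfect cube, so E-series; the 5-jet and mu = 8 give E_8.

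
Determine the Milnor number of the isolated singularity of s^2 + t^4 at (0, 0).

The Hessian of f at 0 is [[2, 0], [0, 0]] with rank 1, so corank 1. A Groebner basis of the Jacobian ideal J(f) in C{s,t} is {t^3, s}; counting standard monomials gives mu = 3. Corank 1: A-series; mu = 3 gives A_3.

3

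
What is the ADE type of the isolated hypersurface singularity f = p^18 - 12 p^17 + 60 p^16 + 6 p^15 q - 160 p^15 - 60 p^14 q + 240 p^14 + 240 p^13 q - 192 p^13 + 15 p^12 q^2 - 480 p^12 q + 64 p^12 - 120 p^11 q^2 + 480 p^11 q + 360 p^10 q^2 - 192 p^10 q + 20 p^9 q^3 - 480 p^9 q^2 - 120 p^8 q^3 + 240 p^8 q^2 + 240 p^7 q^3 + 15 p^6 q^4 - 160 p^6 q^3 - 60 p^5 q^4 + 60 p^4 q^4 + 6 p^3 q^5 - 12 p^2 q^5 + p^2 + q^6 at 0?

A_{5}

The Hessian of f at 0 is [[2, 0], [0, 0]] with rank 1, so corank 1. A Groebner basis of the Jacobian ideal J(f) in C{p,q} is {q^5, p}; counting standard monomials gives mu = 5. Corank 1: A-series; mu = 5 gives A_5.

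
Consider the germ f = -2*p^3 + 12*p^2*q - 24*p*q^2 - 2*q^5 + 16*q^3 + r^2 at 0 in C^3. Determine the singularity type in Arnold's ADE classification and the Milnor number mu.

The Hessian of f at 0 is [[0, 0, 0], [0, 0, 0], [0, 0, 2]] with rank 1, so corank 2. A Groebner basis of the Jacobian ideal J(f) in C{p,q,r} is {q^4, p^2 - 4*p*q + 4*q^2, r}; counting standard monomials gives mu = 8. Corank 2; j^3 = -2*(p - 2*q)^3 is a perfect cube, so E-series; the 5-jet and mu = 8 give E_8.

Type E_8, Milnor number mu = 8.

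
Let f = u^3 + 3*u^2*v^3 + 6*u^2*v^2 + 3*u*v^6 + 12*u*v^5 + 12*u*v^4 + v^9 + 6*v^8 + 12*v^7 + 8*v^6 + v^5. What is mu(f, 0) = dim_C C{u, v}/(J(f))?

8

The Hessian of f at 0 has rank 0. Corank 2; j^3 = u^3 is a perfect cube, so E-series; the 5-jet and mu = 8 give E_8.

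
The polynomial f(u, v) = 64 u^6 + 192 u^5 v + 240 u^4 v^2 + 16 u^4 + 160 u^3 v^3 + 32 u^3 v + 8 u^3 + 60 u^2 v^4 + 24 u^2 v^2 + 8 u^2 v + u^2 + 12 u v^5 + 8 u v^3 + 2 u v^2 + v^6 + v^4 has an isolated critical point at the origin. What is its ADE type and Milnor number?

Type A_{5}, Milnor number mu = 5.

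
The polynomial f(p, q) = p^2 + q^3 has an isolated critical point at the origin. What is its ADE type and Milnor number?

Type A_2, Milnor number mu = 2.

The Hessian of f at 0 is [[2, 0], [0, 0]] with rank 1, so corank 1. A Groebner basis of the Jacobian ideal J(f) in C{p,q} is {q^2, p}; counting standard monomials gives mu = 2. Corank 1: A-series; mu = 2 gives A_2.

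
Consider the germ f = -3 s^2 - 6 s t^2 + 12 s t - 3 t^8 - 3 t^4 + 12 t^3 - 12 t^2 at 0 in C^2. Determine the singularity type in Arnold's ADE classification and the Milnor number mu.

Type A7, Milnor number mu = 7.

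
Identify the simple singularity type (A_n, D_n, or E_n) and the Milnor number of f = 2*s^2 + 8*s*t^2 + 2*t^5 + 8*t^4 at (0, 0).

The Hessian of f at 0 has rank 1. Corank 1: A-series; mu = 4 gives A_4.

Type A_4, Milnor number mu = 4.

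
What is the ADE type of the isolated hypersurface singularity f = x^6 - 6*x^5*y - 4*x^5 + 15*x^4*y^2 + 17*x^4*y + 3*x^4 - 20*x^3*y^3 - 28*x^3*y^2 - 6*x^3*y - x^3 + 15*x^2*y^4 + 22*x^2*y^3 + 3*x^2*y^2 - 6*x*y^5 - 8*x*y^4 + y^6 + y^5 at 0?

E_{8}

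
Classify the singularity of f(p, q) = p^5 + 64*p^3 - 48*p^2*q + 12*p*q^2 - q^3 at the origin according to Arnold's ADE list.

E8

The Hessian of f at 0 is [[0, 0], [0, 0]] with rank 0, so corank 2. A Groebner basis of the Jacobian ideal J(f) in C{p,q} is {q^5, p*q^3 - 3*q^4/16, p^2 - p*q/2 + q^2/16}; counting standard monomials gives mu = 8. Corank 2; j^3 = (4*p - q)^3 is a perfect cube, so E-series; the 5-jet and mu = 8 give E_8.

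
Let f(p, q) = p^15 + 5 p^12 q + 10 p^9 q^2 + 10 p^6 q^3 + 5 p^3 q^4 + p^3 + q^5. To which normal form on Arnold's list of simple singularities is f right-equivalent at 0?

E_{8}

The Hessian of f at 0 has rank 0. Corank 2; j^3 = p^3 is a perfect cube, so E-series; the 5-jet and mu = 8 give E_8.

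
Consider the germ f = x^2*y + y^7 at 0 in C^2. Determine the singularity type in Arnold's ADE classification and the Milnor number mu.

The Hessian of f at 0 is [[0, 0], [0, 0]] with rank 0, so corank 2. A Groebner basis of the Jacobian ideal J(f) in C{x,y} is {x^2/7 + y^6, x^3, x*y}; counting standard monomials gives mu = 8. Corank 2; j^3 = x^2*y has shape L^2 M (L != M), so D-series; mu = 8 gives D_8.

Type D_{8}, Milnor number mu = 8.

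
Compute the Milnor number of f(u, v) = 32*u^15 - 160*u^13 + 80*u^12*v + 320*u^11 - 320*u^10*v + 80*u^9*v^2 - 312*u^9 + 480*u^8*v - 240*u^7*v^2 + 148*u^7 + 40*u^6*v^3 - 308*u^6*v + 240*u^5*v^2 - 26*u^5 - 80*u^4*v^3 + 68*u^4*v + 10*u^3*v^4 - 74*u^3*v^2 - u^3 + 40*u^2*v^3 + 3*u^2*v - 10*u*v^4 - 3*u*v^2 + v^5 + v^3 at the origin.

The Hessian of f at 0 has rank 0. Corank 2; j^3 = -(u - v)^3 is a perfect cube, so E-series; the 5-jet and mu = 8 give E_8.

8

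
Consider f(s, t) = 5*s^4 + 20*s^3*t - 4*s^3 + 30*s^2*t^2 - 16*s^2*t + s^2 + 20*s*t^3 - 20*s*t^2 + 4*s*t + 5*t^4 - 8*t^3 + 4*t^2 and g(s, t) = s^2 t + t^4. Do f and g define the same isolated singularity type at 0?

No.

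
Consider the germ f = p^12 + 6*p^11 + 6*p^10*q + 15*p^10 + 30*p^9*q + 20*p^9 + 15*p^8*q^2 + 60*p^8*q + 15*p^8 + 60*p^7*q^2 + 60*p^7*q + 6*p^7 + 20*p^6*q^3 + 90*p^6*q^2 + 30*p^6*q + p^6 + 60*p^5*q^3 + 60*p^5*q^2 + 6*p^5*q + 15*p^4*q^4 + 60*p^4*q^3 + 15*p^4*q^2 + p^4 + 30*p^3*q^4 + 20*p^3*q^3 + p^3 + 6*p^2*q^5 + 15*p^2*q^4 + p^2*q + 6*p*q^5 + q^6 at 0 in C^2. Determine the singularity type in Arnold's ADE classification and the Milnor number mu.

Type D7, Milnor number mu = 7.

The Hessian of f at 0 has rank 0. Corank 2; j^3 = p^2*(p + q) has shape L^2 M (L != M), so D-series; mu = 7 gives D_7.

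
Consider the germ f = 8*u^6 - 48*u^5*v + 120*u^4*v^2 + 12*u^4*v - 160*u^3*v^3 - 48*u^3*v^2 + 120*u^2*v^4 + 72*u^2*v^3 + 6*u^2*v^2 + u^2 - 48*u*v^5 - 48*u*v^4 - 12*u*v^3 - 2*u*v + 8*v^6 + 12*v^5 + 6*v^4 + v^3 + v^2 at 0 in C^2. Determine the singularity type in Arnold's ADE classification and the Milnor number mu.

Type A_2, Milnor number mu = 2.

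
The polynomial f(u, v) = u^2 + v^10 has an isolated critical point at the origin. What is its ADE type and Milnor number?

Type A_9, Milnor number mu = 9.

The Hessian of f at 0 has rank 1. Corank 1: A-series; mu = 9 gives A_9.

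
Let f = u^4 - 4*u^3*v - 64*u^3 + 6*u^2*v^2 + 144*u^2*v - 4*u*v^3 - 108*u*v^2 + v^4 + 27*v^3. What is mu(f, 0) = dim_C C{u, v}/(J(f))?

6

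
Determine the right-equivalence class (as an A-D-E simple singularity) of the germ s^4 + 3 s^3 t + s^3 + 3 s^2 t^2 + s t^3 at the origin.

E_{7}

The Hessian of f at 0 is [[0, 0], [0, 0]] with rank 0, so corank 2. A Groebner basis of the Jacobian ideal J(f) in C{s,t} is {3*s^2 + t^4 + t^3, s^3, s^2*t - s^2 - t^3/3, 2*s^2 + s*t^2 + 2*t^3/3}; counting standard monomials gives mu = 7. Corank 2; j^3 = s^3 is a perfect cube, so E-series; the 4-jet and mu = 7 give E_7.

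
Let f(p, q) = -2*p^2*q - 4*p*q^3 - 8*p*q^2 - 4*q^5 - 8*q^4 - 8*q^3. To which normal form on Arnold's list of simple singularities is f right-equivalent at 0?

D_{6}

The Hessian of f at 0 has rank 0. Corank 2; j^3 = -2*q*(p + 2*q)^2 has shape L^2 M (L != M), so D-series; mu = 6 gives D_6.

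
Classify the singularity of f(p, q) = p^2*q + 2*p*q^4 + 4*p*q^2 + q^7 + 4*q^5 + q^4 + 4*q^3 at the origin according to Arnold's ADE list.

D5

The Hessian of f at 0 has rank 0. Corank 2; j^3 = q*(p + 2*q)^2 has shape L^2 M (L != M), so D-series; mu = 5 gives D_5.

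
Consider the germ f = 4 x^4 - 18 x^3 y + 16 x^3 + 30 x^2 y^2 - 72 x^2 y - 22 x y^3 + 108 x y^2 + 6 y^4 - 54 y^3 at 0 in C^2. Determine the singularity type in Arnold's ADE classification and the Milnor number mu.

Type E7, Milnor number mu = 7.

The Hessian of f at 0 is [[0, 0], [0, 0]] with rank 0, so corank 2. A Groebner basis of the Jacobian ideal J(f) in C{x,y} is {768*x^2 - 2304*x*y + y^4 + 8*y^3 + 1728*y^2, x^3 + 180*x^2 - 540*x*y - 3*y^3/2 + 405*y^2, x^2*y + 88*x^2 - 264*x*y - 4*y^3/3 + 198*y^2, 32*x^2 + x*y^2 - 96*x*y - 7*y^3/6 + 72*y^2}; counting standard monomials gives mu = 7. Corank 2; j^3 = 2*(2*x - 3*y)^3 is a perfect cube, so E-series; the 4-jet and mu = 7 give E_7.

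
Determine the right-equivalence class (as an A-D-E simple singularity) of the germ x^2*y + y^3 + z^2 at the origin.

D4

The Hessian of f at 0 has rank 1. Corank 2; j^3 = y*(x^2 + y^2) splits into three distinct lines over C (the quadratic factor has nonzero discriminant), so D_4.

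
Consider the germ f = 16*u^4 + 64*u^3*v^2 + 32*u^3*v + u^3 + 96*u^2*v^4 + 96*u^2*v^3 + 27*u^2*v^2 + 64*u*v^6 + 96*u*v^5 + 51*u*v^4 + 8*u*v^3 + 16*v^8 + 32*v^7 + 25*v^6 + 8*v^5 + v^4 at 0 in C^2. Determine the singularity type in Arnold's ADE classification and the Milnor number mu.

Type E_6, Milnor number mu = 6.

The Hessian of f at 0 has rank 0. Corank 2; j^3 = u^3 is a perfect cube, so E-series; the 4-jet and mu = 6 give E_6.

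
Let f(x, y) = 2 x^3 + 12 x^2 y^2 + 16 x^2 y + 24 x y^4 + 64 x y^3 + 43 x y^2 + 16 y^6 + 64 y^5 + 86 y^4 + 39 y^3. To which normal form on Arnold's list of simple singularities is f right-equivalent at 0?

D_{4}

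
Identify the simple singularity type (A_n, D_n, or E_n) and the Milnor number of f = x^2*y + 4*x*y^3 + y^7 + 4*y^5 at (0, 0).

Type D8, Milnor number mu = 8.

The Hessian of f at 0 has rank 0. Corank 2; j^3 = x^2*y has shape L^2 M (L != M), so D-series; mu = 8 gives D_8.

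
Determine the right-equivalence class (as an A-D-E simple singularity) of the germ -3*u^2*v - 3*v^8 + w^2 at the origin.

D9

The Hessian of f at 0 has rank 1. Corank 2; j^3 = -3*u^2*v has shape L^2 M (L != M), so D-series; mu = 9 gives D_9.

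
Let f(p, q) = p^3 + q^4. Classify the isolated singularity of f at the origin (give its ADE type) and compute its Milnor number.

The Hessian of f at 0 has rank 0. Corank 2; j^3 = p^3 is a perfect cube, so E-series; the 4-jet and mu = 6 give E_6.

Type E_6, Milnor number mu = 6.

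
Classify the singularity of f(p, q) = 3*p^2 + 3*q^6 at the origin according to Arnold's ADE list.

A_{5}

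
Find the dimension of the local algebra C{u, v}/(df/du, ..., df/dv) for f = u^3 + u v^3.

7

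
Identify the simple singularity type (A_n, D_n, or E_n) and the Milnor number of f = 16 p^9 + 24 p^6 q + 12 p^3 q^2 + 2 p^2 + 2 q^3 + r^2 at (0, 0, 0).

Type A_{2}, Milnor number mu = 2.

The Hessian of f at 0 is [[4, 0, 0], [0, 0, 0], [0, 0, 2]] with rank 2, so corank 1. A Groebner basis of the Jacobian ideal J(f) in C{p,q,r} is {q^2, p, r}; counting standard monomials gives mu = 2. Corank 1: A-series; mu = 2 gives A_2.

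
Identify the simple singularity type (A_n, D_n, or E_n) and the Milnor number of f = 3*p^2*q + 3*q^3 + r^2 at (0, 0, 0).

Type D4, Milnor number mu = 4.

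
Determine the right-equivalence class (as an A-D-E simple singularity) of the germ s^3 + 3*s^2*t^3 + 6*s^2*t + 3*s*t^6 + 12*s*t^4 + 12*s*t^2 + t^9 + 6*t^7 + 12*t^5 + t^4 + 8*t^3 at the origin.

The Hessian of f at 0 has rank 0. Corank 2; j^3 = (s + 2*t)^3 is a perfect cube, so E-series; the 4-jet and mu = 6 give E_6.

E6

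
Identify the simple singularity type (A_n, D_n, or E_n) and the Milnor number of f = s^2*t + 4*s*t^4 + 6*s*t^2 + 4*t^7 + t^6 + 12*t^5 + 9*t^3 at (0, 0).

Type D_7, Milnor number mu = 7.

The Hessian of f at 0 is [[0, 0], [0, 0]] with rank 0, so corank 2. A Groebner basis of the Jacobian ideal J(f) in C{s,t} is {s*t/2 + t^4 + 3*t^2/2, s^3 - 9*s^2 - 54*s*t + 27*t^3 - 81*t^2, s^2*t + 2*s^2 + 12*s*t - 9*t^3 + 18*t^2, -s^2/3 + s*t^2 - 2*s*t + 3*t^3 - 3*t^2}; counting standard monomials gives mu = 7. Corank 2; j^3 = t*(s + 3*t)^2 has shape L^2 M (L != M), so D-series; mu = 7 gives D_7.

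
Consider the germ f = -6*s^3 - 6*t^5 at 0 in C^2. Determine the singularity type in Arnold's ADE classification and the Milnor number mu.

Type E_8, Milnor number mu = 8.

The Hessian of f at 0 is [[0, 0], [0, 0]] with rank 0, so corank 2. A Groebner basis of the Jacobian ideal J(f) in C{s,t} is {t^4, s^2}; counting standard monomials gives mu = 8. Corank 2; j^3 = -6*s^3 is a perfect cube, so E-series; the 5-jet and mu = 8 give E_8.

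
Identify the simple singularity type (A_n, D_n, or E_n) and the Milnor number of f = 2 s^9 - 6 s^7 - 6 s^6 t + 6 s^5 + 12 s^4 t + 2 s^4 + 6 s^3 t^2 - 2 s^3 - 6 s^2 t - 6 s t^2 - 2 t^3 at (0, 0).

Type E_6, Milnor number mu = 6.

The Hessian of f at 0 has rank 0. Corank 2; j^3 = -2*(s + t)^3 is a perfect cube, so E-series; the 4-jet and mu = 6 give E_6.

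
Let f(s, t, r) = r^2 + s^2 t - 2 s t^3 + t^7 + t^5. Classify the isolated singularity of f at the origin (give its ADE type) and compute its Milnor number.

Type D_{8}, Milnor number mu = 8.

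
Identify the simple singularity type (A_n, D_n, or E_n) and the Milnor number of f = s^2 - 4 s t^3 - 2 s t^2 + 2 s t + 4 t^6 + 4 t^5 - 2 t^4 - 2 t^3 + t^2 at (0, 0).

Type A_3, Milnor number mu = 3.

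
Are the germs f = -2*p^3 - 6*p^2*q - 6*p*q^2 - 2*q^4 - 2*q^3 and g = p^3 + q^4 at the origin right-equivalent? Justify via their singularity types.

The Hessian of f at 0 has rank 0. Corank 2; j^3 = -2*(p + q)^3 is a perfect cube, so E-series; the 4-jet and mu = 6 give E_6. The Hessian of g at 0 has rank 0. Corank 2; j^3 = p^3 is a perfect cube, so E-series; the 4-jet and mu = 6 give E_6. Both have type E_6, hence right-equivalent.

Yes.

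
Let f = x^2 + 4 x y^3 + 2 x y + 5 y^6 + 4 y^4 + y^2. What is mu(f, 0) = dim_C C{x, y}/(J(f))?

5

The Hessian of f at 0 has rank 1. Corank 1: A-series; mu = 5 gives A_5.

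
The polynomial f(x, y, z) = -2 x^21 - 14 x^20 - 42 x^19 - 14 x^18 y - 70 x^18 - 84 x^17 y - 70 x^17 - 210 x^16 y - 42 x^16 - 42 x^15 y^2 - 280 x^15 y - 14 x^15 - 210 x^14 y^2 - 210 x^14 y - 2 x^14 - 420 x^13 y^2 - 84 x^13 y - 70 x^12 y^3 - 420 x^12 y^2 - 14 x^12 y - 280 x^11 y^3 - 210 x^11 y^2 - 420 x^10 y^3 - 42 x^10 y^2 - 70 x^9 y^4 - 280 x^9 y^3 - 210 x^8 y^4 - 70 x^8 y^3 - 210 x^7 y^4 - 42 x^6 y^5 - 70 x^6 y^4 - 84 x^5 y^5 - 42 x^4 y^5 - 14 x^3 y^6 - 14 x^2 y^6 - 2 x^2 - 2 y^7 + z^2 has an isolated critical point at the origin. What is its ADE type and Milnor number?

Type A_6, Milnor number mu = 6.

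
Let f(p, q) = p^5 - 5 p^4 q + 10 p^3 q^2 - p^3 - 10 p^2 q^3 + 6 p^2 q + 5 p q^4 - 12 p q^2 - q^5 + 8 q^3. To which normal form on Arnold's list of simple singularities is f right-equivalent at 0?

E_{8}

The Hessian of f at 0 is [[0, 0], [0, 0]] with rank 0, so corank 2. A Groebner basis of the Jacobian ideal J(f) in C{p,q} is {q^5, p*q^3 - 7*q^4/4, p^2 - 4*p*q + 4*q^2}; counting standard monomials gives mu = 8. Corank 2; j^3 = -(p - 2*q)^3 is a perfect cube, so E-series; the 5-jet and mu = 8 give E_8.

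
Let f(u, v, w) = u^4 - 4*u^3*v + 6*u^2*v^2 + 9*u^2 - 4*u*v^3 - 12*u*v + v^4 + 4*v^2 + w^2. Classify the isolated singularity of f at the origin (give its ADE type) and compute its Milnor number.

Type A3, Milnor number mu = 3.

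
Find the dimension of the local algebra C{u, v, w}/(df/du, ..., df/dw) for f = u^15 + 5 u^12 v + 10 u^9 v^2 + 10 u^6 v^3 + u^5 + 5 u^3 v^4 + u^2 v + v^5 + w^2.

6

The Hessian of f at 0 is [[0, 0, 0], [0, 0, 0], [0, 0, 2]] with rank 1, so corank 2. A Groebner basis of the Jacobian ideal J(f) in C{u,v,w} is {u^2/5 + v^4, u^3, u*v, w}; counting standard monomials gives mu = 6. Corank 2; j^3 = u^2*v has shape L^2 M (L != M), so D-series; mu = 6 gives D_6.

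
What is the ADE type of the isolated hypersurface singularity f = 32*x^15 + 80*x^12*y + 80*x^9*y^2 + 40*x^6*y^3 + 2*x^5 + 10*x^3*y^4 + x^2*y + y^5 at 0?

The Hessian of f at 0 has rank 0. Corank 2; j^3 = x^2*y has shape L^2 M (L != M), so D-series; mu = 6 gives D_6.

D_6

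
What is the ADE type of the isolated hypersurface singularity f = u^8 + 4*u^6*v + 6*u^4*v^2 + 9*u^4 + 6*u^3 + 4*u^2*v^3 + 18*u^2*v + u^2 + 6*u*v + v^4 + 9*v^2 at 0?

A_3

The Hessian of f at 0 has rank 1. Corank 1: A-series; mu = 3 gives A_3.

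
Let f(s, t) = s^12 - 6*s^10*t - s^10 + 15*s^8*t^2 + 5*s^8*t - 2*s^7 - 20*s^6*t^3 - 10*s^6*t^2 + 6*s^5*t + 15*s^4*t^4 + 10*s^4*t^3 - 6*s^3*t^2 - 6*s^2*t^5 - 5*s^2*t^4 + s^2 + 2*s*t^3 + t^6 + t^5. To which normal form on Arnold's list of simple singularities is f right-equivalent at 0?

The Hessian of f at 0 has rank 1. Corank 1: A-series; mu = 4 gives A_4.

A_4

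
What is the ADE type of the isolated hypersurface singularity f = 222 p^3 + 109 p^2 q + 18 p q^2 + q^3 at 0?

The Hessian of f at 0 is [[0, 0], [0, 0]] with rank 0, so corank 2. A Groebner basis of the Jacobian ideal J(f) in C{p,q} is {q^3, p^2 - 3*q^2/107, p*q + 18*q^2/107}; counting standard monomials gives mu = 4. Corank 2; j^3 = (6*p + q)*(37*p^2 + 12*p*q + q^2) splits into three distinct lines over C (the quadratic factor has nonzero discriminant), so D_4.

D_4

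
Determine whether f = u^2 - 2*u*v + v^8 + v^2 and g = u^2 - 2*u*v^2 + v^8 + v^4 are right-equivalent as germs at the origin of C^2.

Yes.

The Hessian of f at 0 has rank 1. Corank 1: A-series; mu = 7 gives A_7. The Hessian of g at 0 has rank 1. Corank 1: A-series; mu = 7 gives A_7. Both have type A_7, hence right-equivalent.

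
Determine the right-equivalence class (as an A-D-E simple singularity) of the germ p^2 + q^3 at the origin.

The Hessian of f at 0 is [[2, 0], [0, 0]] with rank 1, so corank 1. A Groebner basis of the Jacobian ideal J(f) in C{p,q} is {q^2, p}; counting standard monomials gives mu = 2. Corank 1: A-series; mu = 2 gives A_2.

A_{2}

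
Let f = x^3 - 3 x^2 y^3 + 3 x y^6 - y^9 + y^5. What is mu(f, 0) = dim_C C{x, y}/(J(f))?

The Hessian of f at 0 is [[0, 0], [0, 0]] with rank 0, so corank 2. A Groebner basis of the Jacobian ideal J(f) in C{x,y} is {-x^2/2 + x*y^3, y^4, x^3, x^2*y}; counting standard monomials gives mu = 8. Corank 2; j^3 = x^3 is a perfect cube, so E-series; the 5-jet and mu = 8 give E_8.

8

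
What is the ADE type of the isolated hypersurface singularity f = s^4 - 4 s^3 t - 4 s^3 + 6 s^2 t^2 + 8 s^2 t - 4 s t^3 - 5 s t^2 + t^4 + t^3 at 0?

The Hessian of f at 0 is [[0, 0], [0, 0]] with rank 0, so corank 2. A Groebner basis of the Jacobian ideal J(f) in C{s,t} is {s*t^2 + 2*s*t - t^2, 4*s*t + t^3 - 2*t^2, s^2 - 3*s*t/2 + t^2/2}; counting standard monomials gives mu = 5. Corank 2; j^3 = -(s - t)*(2*s - t)^2 has shape L^2 M (L != M), so D-series; mu = 5 gives D_5.

D_5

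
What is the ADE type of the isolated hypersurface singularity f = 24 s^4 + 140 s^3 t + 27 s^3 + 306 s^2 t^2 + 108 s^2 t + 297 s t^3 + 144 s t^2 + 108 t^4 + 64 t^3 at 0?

The Hessian of f at 0 has rank 0. Corank 2; j^3 = (3*s + 4*t)^3 is a perfect cube, so E-series; the 4-jet and mu = 7 give E_7.

E7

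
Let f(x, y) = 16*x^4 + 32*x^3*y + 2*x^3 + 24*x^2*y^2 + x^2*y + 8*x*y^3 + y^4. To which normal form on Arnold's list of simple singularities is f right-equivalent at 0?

D_{5}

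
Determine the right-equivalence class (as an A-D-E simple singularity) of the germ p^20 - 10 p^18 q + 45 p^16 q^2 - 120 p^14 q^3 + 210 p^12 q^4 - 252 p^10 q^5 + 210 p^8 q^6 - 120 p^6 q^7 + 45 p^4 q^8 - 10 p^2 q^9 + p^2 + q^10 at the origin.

The Hessian of f at 0 is [[2, 0], [0, 0]] with rank 1, so corank 1. A Groebner basis of the Jacobian ideal J(f) in C{p,q} is {q^9, p}; counting standard monomials gives mu = 9. Corank 1: A-series; mu = 9 gives A_9.

A_9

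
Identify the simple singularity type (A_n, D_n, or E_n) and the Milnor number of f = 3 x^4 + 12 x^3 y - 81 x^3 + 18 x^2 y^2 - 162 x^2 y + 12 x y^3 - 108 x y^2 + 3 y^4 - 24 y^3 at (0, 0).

Type E_{6}, Milnor number mu = 6.

The Hessian of f at 0 has rank 0. Corank 2; j^3 = -3*(3*x + 2*y)^3 is a perfect cube, so E-series; the 4-jet and mu = 6 give E_6.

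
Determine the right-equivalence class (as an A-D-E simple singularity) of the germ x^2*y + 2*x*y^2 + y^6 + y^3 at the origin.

D7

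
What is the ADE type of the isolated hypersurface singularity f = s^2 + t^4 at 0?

The Hessian of f at 0 is [[2, 0], [0, 0]] with rank 1, so corank 1. A Groebner basis of the Jacobian ideal J(f) in C{s,t} is {t^3, s}; counting standard monomials gives mu = 3. Corank 1: A-series; mu = 3 gives A_3.

A_3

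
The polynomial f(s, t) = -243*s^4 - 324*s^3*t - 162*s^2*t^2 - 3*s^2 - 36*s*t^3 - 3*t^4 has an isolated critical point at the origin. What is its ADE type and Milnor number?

The Hessian of f at 0 has rank 1. Corank 1: A-series; mu = 3 gives A_3.

Type A3, Milnor number mu = 3.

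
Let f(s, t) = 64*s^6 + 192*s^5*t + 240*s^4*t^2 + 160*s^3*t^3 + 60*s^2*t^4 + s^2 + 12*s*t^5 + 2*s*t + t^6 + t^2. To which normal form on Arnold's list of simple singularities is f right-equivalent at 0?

A5

The Hessian of f at 0 has rank 1. Corank 1: A-series; mu = 5 gives A_5.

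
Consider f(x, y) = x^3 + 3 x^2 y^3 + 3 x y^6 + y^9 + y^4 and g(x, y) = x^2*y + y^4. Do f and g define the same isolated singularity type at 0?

The Hessian of f at 0 is [[0, 0], [0, 0]] with rank 0, so corank 2. A Groebner basis of the Jacobian ideal J(f) in C{x,y} is {y^3, x^2}; counting standard monomials gives mu = 6. Corank 2; j^3 = x^3 is a perfect cube, so E-series; the 4-jet and mu = 6 give E_6. The Hessian of g at 0 is [[0, 0], [0, 0]] with rank 0, so corank 2. A Groebner basis of the Jacobian ideal J(g) in C{x,y} is {x^3, x^2/4 + y^3, x*y}; counting standard monomials gives mu = 5. Corank 2; j^3 = x^2*y has shape L^2 M (L != M), so D-series; mu = 5 gives D_5. f is E_6 but g is D_5, hence not right-equivalent.

No.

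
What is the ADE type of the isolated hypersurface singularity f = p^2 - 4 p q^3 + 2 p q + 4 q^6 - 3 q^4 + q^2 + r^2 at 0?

The Hessian of f at 0 has rank 2. Corank 1: A-series; mu = 3 gives A_3.

A_3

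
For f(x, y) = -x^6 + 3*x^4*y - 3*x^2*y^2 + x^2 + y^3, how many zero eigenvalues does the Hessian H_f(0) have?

1

Hessian at 0 has rank 1.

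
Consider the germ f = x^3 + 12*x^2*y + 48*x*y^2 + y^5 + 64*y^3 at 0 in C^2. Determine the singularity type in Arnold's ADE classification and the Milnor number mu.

The Hessian of f at 0 is [[0, 0], [0, 0]] with rank 0, so corank 2. A Groebner basis of the Jacobian ideal J(f) in C{x,y} is {y^4, x^2 + 8*x*y + 16*y^2}; counting standard monomials gives mu = 8. Corank 2; j^3 = (x + 4*y)^3 is a perfect cube, so E-series; the 5-jet and mu = 8 give E_8.

Type E_{8}, Milnor number mu = 8.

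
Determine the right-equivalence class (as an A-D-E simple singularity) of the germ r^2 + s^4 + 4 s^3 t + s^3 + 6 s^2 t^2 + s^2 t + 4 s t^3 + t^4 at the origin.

The Hessian of f at 0 has rank 1. Corank 2; j^3 = s^2*(s + t) has shape L^2 M (L != M), so D-series; mu = 5 gives D_5.

D_{5}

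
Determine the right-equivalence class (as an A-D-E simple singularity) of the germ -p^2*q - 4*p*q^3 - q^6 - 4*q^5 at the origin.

The Hessian of f at 0 is [[0, 0], [0, 0]] with rank 0, so corank 2. A Groebner basis of the Jacobian ideal J(f) in C{p,q} is {p^3, p^2*q + 2*p^2/3 + 4*p*q^2/3, p*q/2 + q^3}; counting standard monomials gives mu = 7. Corank 2; j^3 = -p^2*q has shape L^2 M (L != M), so D-series; mu = 7 gives D_7.

D7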